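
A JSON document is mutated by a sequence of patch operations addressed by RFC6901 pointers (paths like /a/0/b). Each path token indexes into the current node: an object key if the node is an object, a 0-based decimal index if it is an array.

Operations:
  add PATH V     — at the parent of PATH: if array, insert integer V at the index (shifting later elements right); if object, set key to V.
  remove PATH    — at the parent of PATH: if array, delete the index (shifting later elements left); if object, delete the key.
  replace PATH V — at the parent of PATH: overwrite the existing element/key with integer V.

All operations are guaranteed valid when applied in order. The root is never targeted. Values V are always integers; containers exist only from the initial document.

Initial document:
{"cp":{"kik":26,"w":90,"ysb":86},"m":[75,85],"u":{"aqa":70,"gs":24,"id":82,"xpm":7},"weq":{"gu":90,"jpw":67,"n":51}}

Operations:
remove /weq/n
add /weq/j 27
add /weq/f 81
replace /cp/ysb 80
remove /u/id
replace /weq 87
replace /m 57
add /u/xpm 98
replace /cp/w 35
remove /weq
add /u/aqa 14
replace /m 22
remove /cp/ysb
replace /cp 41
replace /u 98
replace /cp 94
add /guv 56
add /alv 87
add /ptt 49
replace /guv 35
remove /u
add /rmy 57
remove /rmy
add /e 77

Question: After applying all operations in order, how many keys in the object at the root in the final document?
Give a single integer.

After op 1 (remove /weq/n): {"cp":{"kik":26,"w":90,"ysb":86},"m":[75,85],"u":{"aqa":70,"gs":24,"id":82,"xpm":7},"weq":{"gu":90,"jpw":67}}
After op 2 (add /weq/j 27): {"cp":{"kik":26,"w":90,"ysb":86},"m":[75,85],"u":{"aqa":70,"gs":24,"id":82,"xpm":7},"weq":{"gu":90,"j":27,"jpw":67}}
After op 3 (add /weq/f 81): {"cp":{"kik":26,"w":90,"ysb":86},"m":[75,85],"u":{"aqa":70,"gs":24,"id":82,"xpm":7},"weq":{"f":81,"gu":90,"j":27,"jpw":67}}
After op 4 (replace /cp/ysb 80): {"cp":{"kik":26,"w":90,"ysb":80},"m":[75,85],"u":{"aqa":70,"gs":24,"id":82,"xpm":7},"weq":{"f":81,"gu":90,"j":27,"jpw":67}}
After op 5 (remove /u/id): {"cp":{"kik":26,"w":90,"ysb":80},"m":[75,85],"u":{"aqa":70,"gs":24,"xpm":7},"weq":{"f":81,"gu":90,"j":27,"jpw":67}}
After op 6 (replace /weq 87): {"cp":{"kik":26,"w":90,"ysb":80},"m":[75,85],"u":{"aqa":70,"gs":24,"xpm":7},"weq":87}
After op 7 (replace /m 57): {"cp":{"kik":26,"w":90,"ysb":80},"m":57,"u":{"aqa":70,"gs":24,"xpm":7},"weq":87}
After op 8 (add /u/xpm 98): {"cp":{"kik":26,"w":90,"ysb":80},"m":57,"u":{"aqa":70,"gs":24,"xpm":98},"weq":87}
After op 9 (replace /cp/w 35): {"cp":{"kik":26,"w":35,"ysb":80},"m":57,"u":{"aqa":70,"gs":24,"xpm":98},"weq":87}
After op 10 (remove /weq): {"cp":{"kik":26,"w":35,"ysb":80},"m":57,"u":{"aqa":70,"gs":24,"xpm":98}}
After op 11 (add /u/aqa 14): {"cp":{"kik":26,"w":35,"ysb":80},"m":57,"u":{"aqa":14,"gs":24,"xpm":98}}
After op 12 (replace /m 22): {"cp":{"kik":26,"w":35,"ysb":80},"m":22,"u":{"aqa":14,"gs":24,"xpm":98}}
After op 13 (remove /cp/ysb): {"cp":{"kik":26,"w":35},"m":22,"u":{"aqa":14,"gs":24,"xpm":98}}
After op 14 (replace /cp 41): {"cp":41,"m":22,"u":{"aqa":14,"gs":24,"xpm":98}}
After op 15 (replace /u 98): {"cp":41,"m":22,"u":98}
After op 16 (replace /cp 94): {"cp":94,"m":22,"u":98}
After op 17 (add /guv 56): {"cp":94,"guv":56,"m":22,"u":98}
After op 18 (add /alv 87): {"alv":87,"cp":94,"guv":56,"m":22,"u":98}
After op 19 (add /ptt 49): {"alv":87,"cp":94,"guv":56,"m":22,"ptt":49,"u":98}
After op 20 (replace /guv 35): {"alv":87,"cp":94,"guv":35,"m":22,"ptt":49,"u":98}
After op 21 (remove /u): {"alv":87,"cp":94,"guv":35,"m":22,"ptt":49}
After op 22 (add /rmy 57): {"alv":87,"cp":94,"guv":35,"m":22,"ptt":49,"rmy":57}
After op 23 (remove /rmy): {"alv":87,"cp":94,"guv":35,"m":22,"ptt":49}
After op 24 (add /e 77): {"alv":87,"cp":94,"e":77,"guv":35,"m":22,"ptt":49}
Size at the root: 6

Answer: 6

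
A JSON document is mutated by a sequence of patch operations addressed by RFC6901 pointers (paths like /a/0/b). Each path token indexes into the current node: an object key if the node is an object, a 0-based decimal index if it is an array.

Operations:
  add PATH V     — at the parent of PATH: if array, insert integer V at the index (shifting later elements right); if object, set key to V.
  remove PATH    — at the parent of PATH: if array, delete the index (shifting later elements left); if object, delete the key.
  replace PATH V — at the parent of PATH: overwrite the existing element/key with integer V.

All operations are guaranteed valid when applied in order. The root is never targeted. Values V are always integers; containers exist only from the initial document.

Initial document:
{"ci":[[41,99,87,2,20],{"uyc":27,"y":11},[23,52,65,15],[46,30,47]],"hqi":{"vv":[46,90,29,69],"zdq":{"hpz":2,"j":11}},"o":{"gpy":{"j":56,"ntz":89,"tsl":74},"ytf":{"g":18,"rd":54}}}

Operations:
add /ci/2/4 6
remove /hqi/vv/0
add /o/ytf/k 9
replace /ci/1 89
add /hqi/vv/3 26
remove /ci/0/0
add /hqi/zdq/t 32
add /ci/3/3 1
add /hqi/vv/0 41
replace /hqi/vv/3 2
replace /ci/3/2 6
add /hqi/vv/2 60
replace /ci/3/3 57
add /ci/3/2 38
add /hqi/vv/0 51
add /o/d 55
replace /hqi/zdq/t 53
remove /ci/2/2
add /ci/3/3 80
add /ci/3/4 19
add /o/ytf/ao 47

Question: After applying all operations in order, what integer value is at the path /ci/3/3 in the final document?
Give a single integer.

Answer: 80

Derivation:
After op 1 (add /ci/2/4 6): {"ci":[[41,99,87,2,20],{"uyc":27,"y":11},[23,52,65,15,6],[46,30,47]],"hqi":{"vv":[46,90,29,69],"zdq":{"hpz":2,"j":11}},"o":{"gpy":{"j":56,"ntz":89,"tsl":74},"ytf":{"g":18,"rd":54}}}
After op 2 (remove /hqi/vv/0): {"ci":[[41,99,87,2,20],{"uyc":27,"y":11},[23,52,65,15,6],[46,30,47]],"hqi":{"vv":[90,29,69],"zdq":{"hpz":2,"j":11}},"o":{"gpy":{"j":56,"ntz":89,"tsl":74},"ytf":{"g":18,"rd":54}}}
After op 3 (add /o/ytf/k 9): {"ci":[[41,99,87,2,20],{"uyc":27,"y":11},[23,52,65,15,6],[46,30,47]],"hqi":{"vv":[90,29,69],"zdq":{"hpz":2,"j":11}},"o":{"gpy":{"j":56,"ntz":89,"tsl":74},"ytf":{"g":18,"k":9,"rd":54}}}
After op 4 (replace /ci/1 89): {"ci":[[41,99,87,2,20],89,[23,52,65,15,6],[46,30,47]],"hqi":{"vv":[90,29,69],"zdq":{"hpz":2,"j":11}},"o":{"gpy":{"j":56,"ntz":89,"tsl":74},"ytf":{"g":18,"k":9,"rd":54}}}
After op 5 (add /hqi/vv/3 26): {"ci":[[41,99,87,2,20],89,[23,52,65,15,6],[46,30,47]],"hqi":{"vv":[90,29,69,26],"zdq":{"hpz":2,"j":11}},"o":{"gpy":{"j":56,"ntz":89,"tsl":74},"ytf":{"g":18,"k":9,"rd":54}}}
After op 6 (remove /ci/0/0): {"ci":[[99,87,2,20],89,[23,52,65,15,6],[46,30,47]],"hqi":{"vv":[90,29,69,26],"zdq":{"hpz":2,"j":11}},"o":{"gpy":{"j":56,"ntz":89,"tsl":74},"ytf":{"g":18,"k":9,"rd":54}}}
After op 7 (add /hqi/zdq/t 32): {"ci":[[99,87,2,20],89,[23,52,65,15,6],[46,30,47]],"hqi":{"vv":[90,29,69,26],"zdq":{"hpz":2,"j":11,"t":32}},"o":{"gpy":{"j":56,"ntz":89,"tsl":74},"ytf":{"g":18,"k":9,"rd":54}}}
After op 8 (add /ci/3/3 1): {"ci":[[99,87,2,20],89,[23,52,65,15,6],[46,30,47,1]],"hqi":{"vv":[90,29,69,26],"zdq":{"hpz":2,"j":11,"t":32}},"o":{"gpy":{"j":56,"ntz":89,"tsl":74},"ytf":{"g":18,"k":9,"rd":54}}}
After op 9 (add /hqi/vv/0 41): {"ci":[[99,87,2,20],89,[23,52,65,15,6],[46,30,47,1]],"hqi":{"vv":[41,90,29,69,26],"zdq":{"hpz":2,"j":11,"t":32}},"o":{"gpy":{"j":56,"ntz":89,"tsl":74},"ytf":{"g":18,"k":9,"rd":54}}}
After op 10 (replace /hqi/vv/3 2): {"ci":[[99,87,2,20],89,[23,52,65,15,6],[46,30,47,1]],"hqi":{"vv":[41,90,29,2,26],"zdq":{"hpz":2,"j":11,"t":32}},"o":{"gpy":{"j":56,"ntz":89,"tsl":74},"ytf":{"g":18,"k":9,"rd":54}}}
After op 11 (replace /ci/3/2 6): {"ci":[[99,87,2,20],89,[23,52,65,15,6],[46,30,6,1]],"hqi":{"vv":[41,90,29,2,26],"zdq":{"hpz":2,"j":11,"t":32}},"o":{"gpy":{"j":56,"ntz":89,"tsl":74},"ytf":{"g":18,"k":9,"rd":54}}}
After op 12 (add /hqi/vv/2 60): {"ci":[[99,87,2,20],89,[23,52,65,15,6],[46,30,6,1]],"hqi":{"vv":[41,90,60,29,2,26],"zdq":{"hpz":2,"j":11,"t":32}},"o":{"gpy":{"j":56,"ntz":89,"tsl":74},"ytf":{"g":18,"k":9,"rd":54}}}
After op 13 (replace /ci/3/3 57): {"ci":[[99,87,2,20],89,[23,52,65,15,6],[46,30,6,57]],"hqi":{"vv":[41,90,60,29,2,26],"zdq":{"hpz":2,"j":11,"t":32}},"o":{"gpy":{"j":56,"ntz":89,"tsl":74},"ytf":{"g":18,"k":9,"rd":54}}}
After op 14 (add /ci/3/2 38): {"ci":[[99,87,2,20],89,[23,52,65,15,6],[46,30,38,6,57]],"hqi":{"vv":[41,90,60,29,2,26],"zdq":{"hpz":2,"j":11,"t":32}},"o":{"gpy":{"j":56,"ntz":89,"tsl":74},"ytf":{"g":18,"k":9,"rd":54}}}
After op 15 (add /hqi/vv/0 51): {"ci":[[99,87,2,20],89,[23,52,65,15,6],[46,30,38,6,57]],"hqi":{"vv":[51,41,90,60,29,2,26],"zdq":{"hpz":2,"j":11,"t":32}},"o":{"gpy":{"j":56,"ntz":89,"tsl":74},"ytf":{"g":18,"k":9,"rd":54}}}
After op 16 (add /o/d 55): {"ci":[[99,87,2,20],89,[23,52,65,15,6],[46,30,38,6,57]],"hqi":{"vv":[51,41,90,60,29,2,26],"zdq":{"hpz":2,"j":11,"t":32}},"o":{"d":55,"gpy":{"j":56,"ntz":89,"tsl":74},"ytf":{"g":18,"k":9,"rd":54}}}
After op 17 (replace /hqi/zdq/t 53): {"ci":[[99,87,2,20],89,[23,52,65,15,6],[46,30,38,6,57]],"hqi":{"vv":[51,41,90,60,29,2,26],"zdq":{"hpz":2,"j":11,"t":53}},"o":{"d":55,"gpy":{"j":56,"ntz":89,"tsl":74},"ytf":{"g":18,"k":9,"rd":54}}}
After op 18 (remove /ci/2/2): {"ci":[[99,87,2,20],89,[23,52,15,6],[46,30,38,6,57]],"hqi":{"vv":[51,41,90,60,29,2,26],"zdq":{"hpz":2,"j":11,"t":53}},"o":{"d":55,"gpy":{"j":56,"ntz":89,"tsl":74},"ytf":{"g":18,"k":9,"rd":54}}}
After op 19 (add /ci/3/3 80): {"ci":[[99,87,2,20],89,[23,52,15,6],[46,30,38,80,6,57]],"hqi":{"vv":[51,41,90,60,29,2,26],"zdq":{"hpz":2,"j":11,"t":53}},"o":{"d":55,"gpy":{"j":56,"ntz":89,"tsl":74},"ytf":{"g":18,"k":9,"rd":54}}}
After op 20 (add /ci/3/4 19): {"ci":[[99,87,2,20],89,[23,52,15,6],[46,30,38,80,19,6,57]],"hqi":{"vv":[51,41,90,60,29,2,26],"zdq":{"hpz":2,"j":11,"t":53}},"o":{"d":55,"gpy":{"j":56,"ntz":89,"tsl":74},"ytf":{"g":18,"k":9,"rd":54}}}
After op 21 (add /o/ytf/ao 47): {"ci":[[99,87,2,20],89,[23,52,15,6],[46,30,38,80,19,6,57]],"hqi":{"vv":[51,41,90,60,29,2,26],"zdq":{"hpz":2,"j":11,"t":53}},"o":{"d":55,"gpy":{"j":56,"ntz":89,"tsl":74},"ytf":{"ao":47,"g":18,"k":9,"rd":54}}}
Value at /ci/3/3: 80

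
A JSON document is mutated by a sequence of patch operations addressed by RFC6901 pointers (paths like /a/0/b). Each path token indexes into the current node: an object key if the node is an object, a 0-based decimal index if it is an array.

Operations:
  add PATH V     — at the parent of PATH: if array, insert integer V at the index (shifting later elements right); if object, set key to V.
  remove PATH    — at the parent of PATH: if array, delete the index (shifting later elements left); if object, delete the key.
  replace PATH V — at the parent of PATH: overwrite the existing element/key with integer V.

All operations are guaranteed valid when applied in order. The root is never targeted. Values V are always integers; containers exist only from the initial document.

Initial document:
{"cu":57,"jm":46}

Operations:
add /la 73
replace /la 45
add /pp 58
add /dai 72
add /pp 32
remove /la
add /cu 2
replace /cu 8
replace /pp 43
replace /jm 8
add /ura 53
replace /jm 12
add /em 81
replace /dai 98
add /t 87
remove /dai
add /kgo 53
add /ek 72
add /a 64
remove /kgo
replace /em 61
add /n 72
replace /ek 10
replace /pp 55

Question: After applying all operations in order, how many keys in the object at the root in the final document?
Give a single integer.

Answer: 9

Derivation:
After op 1 (add /la 73): {"cu":57,"jm":46,"la":73}
After op 2 (replace /la 45): {"cu":57,"jm":46,"la":45}
After op 3 (add /pp 58): {"cu":57,"jm":46,"la":45,"pp":58}
After op 4 (add /dai 72): {"cu":57,"dai":72,"jm":46,"la":45,"pp":58}
After op 5 (add /pp 32): {"cu":57,"dai":72,"jm":46,"la":45,"pp":32}
After op 6 (remove /la): {"cu":57,"dai":72,"jm":46,"pp":32}
After op 7 (add /cu 2): {"cu":2,"dai":72,"jm":46,"pp":32}
After op 8 (replace /cu 8): {"cu":8,"dai":72,"jm":46,"pp":32}
After op 9 (replace /pp 43): {"cu":8,"dai":72,"jm":46,"pp":43}
After op 10 (replace /jm 8): {"cu":8,"dai":72,"jm":8,"pp":43}
After op 11 (add /ura 53): {"cu":8,"dai":72,"jm":8,"pp":43,"ura":53}
After op 12 (replace /jm 12): {"cu":8,"dai":72,"jm":12,"pp":43,"ura":53}
After op 13 (add /em 81): {"cu":8,"dai":72,"em":81,"jm":12,"pp":43,"ura":53}
After op 14 (replace /dai 98): {"cu":8,"dai":98,"em":81,"jm":12,"pp":43,"ura":53}
After op 15 (add /t 87): {"cu":8,"dai":98,"em":81,"jm":12,"pp":43,"t":87,"ura":53}
After op 16 (remove /dai): {"cu":8,"em":81,"jm":12,"pp":43,"t":87,"ura":53}
After op 17 (add /kgo 53): {"cu":8,"em":81,"jm":12,"kgo":53,"pp":43,"t":87,"ura":53}
After op 18 (add /ek 72): {"cu":8,"ek":72,"em":81,"jm":12,"kgo":53,"pp":43,"t":87,"ura":53}
After op 19 (add /a 64): {"a":64,"cu":8,"ek":72,"em":81,"jm":12,"kgo":53,"pp":43,"t":87,"ura":53}
After op 20 (remove /kgo): {"a":64,"cu":8,"ek":72,"em":81,"jm":12,"pp":43,"t":87,"ura":53}
After op 21 (replace /em 61): {"a":64,"cu":8,"ek":72,"em":61,"jm":12,"pp":43,"t":87,"ura":53}
After op 22 (add /n 72): {"a":64,"cu":8,"ek":72,"em":61,"jm":12,"n":72,"pp":43,"t":87,"ura":53}
After op 23 (replace /ek 10): {"a":64,"cu":8,"ek":10,"em":61,"jm":12,"n":72,"pp":43,"t":87,"ura":53}
After op 24 (replace /pp 55): {"a":64,"cu":8,"ek":10,"em":61,"jm":12,"n":72,"pp":55,"t":87,"ura":53}
Size at the root: 9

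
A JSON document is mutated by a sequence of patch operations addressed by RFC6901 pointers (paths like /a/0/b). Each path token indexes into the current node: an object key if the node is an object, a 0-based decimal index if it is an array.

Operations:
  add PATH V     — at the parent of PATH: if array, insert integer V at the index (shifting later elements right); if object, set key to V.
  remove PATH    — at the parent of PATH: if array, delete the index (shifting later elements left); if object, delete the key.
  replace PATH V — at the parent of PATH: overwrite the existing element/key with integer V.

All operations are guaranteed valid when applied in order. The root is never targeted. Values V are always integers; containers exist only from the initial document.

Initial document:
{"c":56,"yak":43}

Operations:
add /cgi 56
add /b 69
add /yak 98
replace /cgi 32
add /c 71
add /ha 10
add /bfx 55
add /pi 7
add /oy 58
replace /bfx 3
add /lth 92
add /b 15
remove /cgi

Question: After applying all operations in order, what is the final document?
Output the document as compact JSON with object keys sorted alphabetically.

After op 1 (add /cgi 56): {"c":56,"cgi":56,"yak":43}
After op 2 (add /b 69): {"b":69,"c":56,"cgi":56,"yak":43}
After op 3 (add /yak 98): {"b":69,"c":56,"cgi":56,"yak":98}
After op 4 (replace /cgi 32): {"b":69,"c":56,"cgi":32,"yak":98}
After op 5 (add /c 71): {"b":69,"c":71,"cgi":32,"yak":98}
After op 6 (add /ha 10): {"b":69,"c":71,"cgi":32,"ha":10,"yak":98}
After op 7 (add /bfx 55): {"b":69,"bfx":55,"c":71,"cgi":32,"ha":10,"yak":98}
After op 8 (add /pi 7): {"b":69,"bfx":55,"c":71,"cgi":32,"ha":10,"pi":7,"yak":98}
After op 9 (add /oy 58): {"b":69,"bfx":55,"c":71,"cgi":32,"ha":10,"oy":58,"pi":7,"yak":98}
After op 10 (replace /bfx 3): {"b":69,"bfx":3,"c":71,"cgi":32,"ha":10,"oy":58,"pi":7,"yak":98}
After op 11 (add /lth 92): {"b":69,"bfx":3,"c":71,"cgi":32,"ha":10,"lth":92,"oy":58,"pi":7,"yak":98}
After op 12 (add /b 15): {"b":15,"bfx":3,"c":71,"cgi":32,"ha":10,"lth":92,"oy":58,"pi":7,"yak":98}
After op 13 (remove /cgi): {"b":15,"bfx":3,"c":71,"ha":10,"lth":92,"oy":58,"pi":7,"yak":98}

Answer: {"b":15,"bfx":3,"c":71,"ha":10,"lth":92,"oy":58,"pi":7,"yak":98}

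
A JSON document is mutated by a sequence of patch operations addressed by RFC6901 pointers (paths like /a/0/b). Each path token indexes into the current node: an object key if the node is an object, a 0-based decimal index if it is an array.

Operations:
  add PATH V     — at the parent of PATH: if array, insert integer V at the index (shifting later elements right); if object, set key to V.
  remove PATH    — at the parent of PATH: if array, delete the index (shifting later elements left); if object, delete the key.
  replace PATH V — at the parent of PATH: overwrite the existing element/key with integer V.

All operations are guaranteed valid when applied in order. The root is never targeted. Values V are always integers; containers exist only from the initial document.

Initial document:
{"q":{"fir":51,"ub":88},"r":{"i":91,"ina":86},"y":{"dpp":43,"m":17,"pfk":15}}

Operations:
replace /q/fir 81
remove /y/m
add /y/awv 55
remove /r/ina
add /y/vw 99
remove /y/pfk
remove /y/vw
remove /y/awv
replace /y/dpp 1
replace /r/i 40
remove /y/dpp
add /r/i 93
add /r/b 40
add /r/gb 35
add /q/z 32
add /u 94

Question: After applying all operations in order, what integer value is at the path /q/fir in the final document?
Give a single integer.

Answer: 81

Derivation:
After op 1 (replace /q/fir 81): {"q":{"fir":81,"ub":88},"r":{"i":91,"ina":86},"y":{"dpp":43,"m":17,"pfk":15}}
After op 2 (remove /y/m): {"q":{"fir":81,"ub":88},"r":{"i":91,"ina":86},"y":{"dpp":43,"pfk":15}}
After op 3 (add /y/awv 55): {"q":{"fir":81,"ub":88},"r":{"i":91,"ina":86},"y":{"awv":55,"dpp":43,"pfk":15}}
After op 4 (remove /r/ina): {"q":{"fir":81,"ub":88},"r":{"i":91},"y":{"awv":55,"dpp":43,"pfk":15}}
After op 5 (add /y/vw 99): {"q":{"fir":81,"ub":88},"r":{"i":91},"y":{"awv":55,"dpp":43,"pfk":15,"vw":99}}
After op 6 (remove /y/pfk): {"q":{"fir":81,"ub":88},"r":{"i":91},"y":{"awv":55,"dpp":43,"vw":99}}
After op 7 (remove /y/vw): {"q":{"fir":81,"ub":88},"r":{"i":91},"y":{"awv":55,"dpp":43}}
After op 8 (remove /y/awv): {"q":{"fir":81,"ub":88},"r":{"i":91},"y":{"dpp":43}}
After op 9 (replace /y/dpp 1): {"q":{"fir":81,"ub":88},"r":{"i":91},"y":{"dpp":1}}
After op 10 (replace /r/i 40): {"q":{"fir":81,"ub":88},"r":{"i":40},"y":{"dpp":1}}
After op 11 (remove /y/dpp): {"q":{"fir":81,"ub":88},"r":{"i":40},"y":{}}
After op 12 (add /r/i 93): {"q":{"fir":81,"ub":88},"r":{"i":93},"y":{}}
After op 13 (add /r/b 40): {"q":{"fir":81,"ub":88},"r":{"b":40,"i":93},"y":{}}
After op 14 (add /r/gb 35): {"q":{"fir":81,"ub":88},"r":{"b":40,"gb":35,"i":93},"y":{}}
After op 15 (add /q/z 32): {"q":{"fir":81,"ub":88,"z":32},"r":{"b":40,"gb":35,"i":93},"y":{}}
After op 16 (add /u 94): {"q":{"fir":81,"ub":88,"z":32},"r":{"b":40,"gb":35,"i":93},"u":94,"y":{}}
Value at /q/fir: 81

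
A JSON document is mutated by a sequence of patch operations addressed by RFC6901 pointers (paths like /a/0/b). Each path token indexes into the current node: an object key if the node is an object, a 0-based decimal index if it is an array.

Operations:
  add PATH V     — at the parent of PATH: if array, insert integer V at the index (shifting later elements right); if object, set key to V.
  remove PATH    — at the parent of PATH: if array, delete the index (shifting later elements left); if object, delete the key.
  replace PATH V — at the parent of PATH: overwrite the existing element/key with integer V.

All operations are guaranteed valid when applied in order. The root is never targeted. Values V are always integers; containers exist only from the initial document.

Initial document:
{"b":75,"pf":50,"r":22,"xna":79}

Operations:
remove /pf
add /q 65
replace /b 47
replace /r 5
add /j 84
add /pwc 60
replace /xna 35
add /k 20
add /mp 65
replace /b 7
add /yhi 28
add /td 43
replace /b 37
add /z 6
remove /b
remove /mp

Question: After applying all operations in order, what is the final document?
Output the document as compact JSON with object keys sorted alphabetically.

Answer: {"j":84,"k":20,"pwc":60,"q":65,"r":5,"td":43,"xna":35,"yhi":28,"z":6}

Derivation:
After op 1 (remove /pf): {"b":75,"r":22,"xna":79}
After op 2 (add /q 65): {"b":75,"q":65,"r":22,"xna":79}
After op 3 (replace /b 47): {"b":47,"q":65,"r":22,"xna":79}
After op 4 (replace /r 5): {"b":47,"q":65,"r":5,"xna":79}
After op 5 (add /j 84): {"b":47,"j":84,"q":65,"r":5,"xna":79}
After op 6 (add /pwc 60): {"b":47,"j":84,"pwc":60,"q":65,"r":5,"xna":79}
After op 7 (replace /xna 35): {"b":47,"j":84,"pwc":60,"q":65,"r":5,"xna":35}
After op 8 (add /k 20): {"b":47,"j":84,"k":20,"pwc":60,"q":65,"r":5,"xna":35}
After op 9 (add /mp 65): {"b":47,"j":84,"k":20,"mp":65,"pwc":60,"q":65,"r":5,"xna":35}
After op 10 (replace /b 7): {"b":7,"j":84,"k":20,"mp":65,"pwc":60,"q":65,"r":5,"xna":35}
After op 11 (add /yhi 28): {"b":7,"j":84,"k":20,"mp":65,"pwc":60,"q":65,"r":5,"xna":35,"yhi":28}
After op 12 (add /td 43): {"b":7,"j":84,"k":20,"mp":65,"pwc":60,"q":65,"r":5,"td":43,"xna":35,"yhi":28}
After op 13 (replace /b 37): {"b":37,"j":84,"k":20,"mp":65,"pwc":60,"q":65,"r":5,"td":43,"xna":35,"yhi":28}
After op 14 (add /z 6): {"b":37,"j":84,"k":20,"mp":65,"pwc":60,"q":65,"r":5,"td":43,"xna":35,"yhi":28,"z":6}
After op 15 (remove /b): {"j":84,"k":20,"mp":65,"pwc":60,"q":65,"r":5,"td":43,"xna":35,"yhi":28,"z":6}
After op 16 (remove /mp): {"j":84,"k":20,"pwc":60,"q":65,"r":5,"td":43,"xna":35,"yhi":28,"z":6}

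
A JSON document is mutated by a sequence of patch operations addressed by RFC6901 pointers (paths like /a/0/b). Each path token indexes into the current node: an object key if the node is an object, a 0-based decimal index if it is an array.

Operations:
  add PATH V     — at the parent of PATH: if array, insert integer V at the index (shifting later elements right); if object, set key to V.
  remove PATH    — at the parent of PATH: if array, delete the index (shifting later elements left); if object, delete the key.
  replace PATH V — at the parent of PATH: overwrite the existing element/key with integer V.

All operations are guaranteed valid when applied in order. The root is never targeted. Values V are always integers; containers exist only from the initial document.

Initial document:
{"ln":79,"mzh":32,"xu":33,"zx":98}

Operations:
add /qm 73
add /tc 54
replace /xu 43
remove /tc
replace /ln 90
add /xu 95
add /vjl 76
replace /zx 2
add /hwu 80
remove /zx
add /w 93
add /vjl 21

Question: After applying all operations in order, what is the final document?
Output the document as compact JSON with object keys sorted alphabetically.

Answer: {"hwu":80,"ln":90,"mzh":32,"qm":73,"vjl":21,"w":93,"xu":95}

Derivation:
After op 1 (add /qm 73): {"ln":79,"mzh":32,"qm":73,"xu":33,"zx":98}
After op 2 (add /tc 54): {"ln":79,"mzh":32,"qm":73,"tc":54,"xu":33,"zx":98}
After op 3 (replace /xu 43): {"ln":79,"mzh":32,"qm":73,"tc":54,"xu":43,"zx":98}
After op 4 (remove /tc): {"ln":79,"mzh":32,"qm":73,"xu":43,"zx":98}
After op 5 (replace /ln 90): {"ln":90,"mzh":32,"qm":73,"xu":43,"zx":98}
After op 6 (add /xu 95): {"ln":90,"mzh":32,"qm":73,"xu":95,"zx":98}
After op 7 (add /vjl 76): {"ln":90,"mzh":32,"qm":73,"vjl":76,"xu":95,"zx":98}
After op 8 (replace /zx 2): {"ln":90,"mzh":32,"qm":73,"vjl":76,"xu":95,"zx":2}
After op 9 (add /hwu 80): {"hwu":80,"ln":90,"mzh":32,"qm":73,"vjl":76,"xu":95,"zx":2}
After op 10 (remove /zx): {"hwu":80,"ln":90,"mzh":32,"qm":73,"vjl":76,"xu":95}
After op 11 (add /w 93): {"hwu":80,"ln":90,"mzh":32,"qm":73,"vjl":76,"w":93,"xu":95}
After op 12 (add /vjl 21): {"hwu":80,"ln":90,"mzh":32,"qm":73,"vjl":21,"w":93,"xu":95}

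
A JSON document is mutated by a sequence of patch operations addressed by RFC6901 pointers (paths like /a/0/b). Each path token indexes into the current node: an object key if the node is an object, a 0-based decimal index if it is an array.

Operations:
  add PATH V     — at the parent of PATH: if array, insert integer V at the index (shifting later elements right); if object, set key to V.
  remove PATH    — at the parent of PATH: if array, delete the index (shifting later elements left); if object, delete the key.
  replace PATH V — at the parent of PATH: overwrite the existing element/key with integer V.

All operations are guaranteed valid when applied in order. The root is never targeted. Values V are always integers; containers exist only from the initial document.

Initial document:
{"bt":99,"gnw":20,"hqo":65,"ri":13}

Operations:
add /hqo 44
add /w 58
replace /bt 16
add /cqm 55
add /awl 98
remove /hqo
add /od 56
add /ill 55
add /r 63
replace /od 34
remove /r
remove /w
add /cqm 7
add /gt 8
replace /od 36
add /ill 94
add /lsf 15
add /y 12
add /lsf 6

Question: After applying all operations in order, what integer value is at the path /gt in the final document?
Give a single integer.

After op 1 (add /hqo 44): {"bt":99,"gnw":20,"hqo":44,"ri":13}
After op 2 (add /w 58): {"bt":99,"gnw":20,"hqo":44,"ri":13,"w":58}
After op 3 (replace /bt 16): {"bt":16,"gnw":20,"hqo":44,"ri":13,"w":58}
After op 4 (add /cqm 55): {"bt":16,"cqm":55,"gnw":20,"hqo":44,"ri":13,"w":58}
After op 5 (add /awl 98): {"awl":98,"bt":16,"cqm":55,"gnw":20,"hqo":44,"ri":13,"w":58}
After op 6 (remove /hqo): {"awl":98,"bt":16,"cqm":55,"gnw":20,"ri":13,"w":58}
After op 7 (add /od 56): {"awl":98,"bt":16,"cqm":55,"gnw":20,"od":56,"ri":13,"w":58}
After op 8 (add /ill 55): {"awl":98,"bt":16,"cqm":55,"gnw":20,"ill":55,"od":56,"ri":13,"w":58}
After op 9 (add /r 63): {"awl":98,"bt":16,"cqm":55,"gnw":20,"ill":55,"od":56,"r":63,"ri":13,"w":58}
After op 10 (replace /od 34): {"awl":98,"bt":16,"cqm":55,"gnw":20,"ill":55,"od":34,"r":63,"ri":13,"w":58}
After op 11 (remove /r): {"awl":98,"bt":16,"cqm":55,"gnw":20,"ill":55,"od":34,"ri":13,"w":58}
After op 12 (remove /w): {"awl":98,"bt":16,"cqm":55,"gnw":20,"ill":55,"od":34,"ri":13}
After op 13 (add /cqm 7): {"awl":98,"bt":16,"cqm":7,"gnw":20,"ill":55,"od":34,"ri":13}
After op 14 (add /gt 8): {"awl":98,"bt":16,"cqm":7,"gnw":20,"gt":8,"ill":55,"od":34,"ri":13}
After op 15 (replace /od 36): {"awl":98,"bt":16,"cqm":7,"gnw":20,"gt":8,"ill":55,"od":36,"ri":13}
After op 16 (add /ill 94): {"awl":98,"bt":16,"cqm":7,"gnw":20,"gt":8,"ill":94,"od":36,"ri":13}
After op 17 (add /lsf 15): {"awl":98,"bt":16,"cqm":7,"gnw":20,"gt":8,"ill":94,"lsf":15,"od":36,"ri":13}
After op 18 (add /y 12): {"awl":98,"bt":16,"cqm":7,"gnw":20,"gt":8,"ill":94,"lsf":15,"od":36,"ri":13,"y":12}
After op 19 (add /lsf 6): {"awl":98,"bt":16,"cqm":7,"gnw":20,"gt":8,"ill":94,"lsf":6,"od":36,"ri":13,"y":12}
Value at /gt: 8

Answer: 8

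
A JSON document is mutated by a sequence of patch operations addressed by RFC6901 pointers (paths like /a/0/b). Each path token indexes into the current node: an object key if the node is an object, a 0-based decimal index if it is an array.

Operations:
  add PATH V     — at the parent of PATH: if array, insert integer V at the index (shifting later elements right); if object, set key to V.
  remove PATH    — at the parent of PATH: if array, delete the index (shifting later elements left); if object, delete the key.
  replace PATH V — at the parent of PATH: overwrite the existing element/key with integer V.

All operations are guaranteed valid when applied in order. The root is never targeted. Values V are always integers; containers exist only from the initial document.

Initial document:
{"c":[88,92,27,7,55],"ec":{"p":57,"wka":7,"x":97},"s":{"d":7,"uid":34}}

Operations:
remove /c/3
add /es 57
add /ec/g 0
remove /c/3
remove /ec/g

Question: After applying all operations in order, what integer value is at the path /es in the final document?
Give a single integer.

Answer: 57

Derivation:
After op 1 (remove /c/3): {"c":[88,92,27,55],"ec":{"p":57,"wka":7,"x":97},"s":{"d":7,"uid":34}}
After op 2 (add /es 57): {"c":[88,92,27,55],"ec":{"p":57,"wka":7,"x":97},"es":57,"s":{"d":7,"uid":34}}
After op 3 (add /ec/g 0): {"c":[88,92,27,55],"ec":{"g":0,"p":57,"wka":7,"x":97},"es":57,"s":{"d":7,"uid":34}}
After op 4 (remove /c/3): {"c":[88,92,27],"ec":{"g":0,"p":57,"wka":7,"x":97},"es":57,"s":{"d":7,"uid":34}}
After op 5 (remove /ec/g): {"c":[88,92,27],"ec":{"p":57,"wka":7,"x":97},"es":57,"s":{"d":7,"uid":34}}
Value at /es: 57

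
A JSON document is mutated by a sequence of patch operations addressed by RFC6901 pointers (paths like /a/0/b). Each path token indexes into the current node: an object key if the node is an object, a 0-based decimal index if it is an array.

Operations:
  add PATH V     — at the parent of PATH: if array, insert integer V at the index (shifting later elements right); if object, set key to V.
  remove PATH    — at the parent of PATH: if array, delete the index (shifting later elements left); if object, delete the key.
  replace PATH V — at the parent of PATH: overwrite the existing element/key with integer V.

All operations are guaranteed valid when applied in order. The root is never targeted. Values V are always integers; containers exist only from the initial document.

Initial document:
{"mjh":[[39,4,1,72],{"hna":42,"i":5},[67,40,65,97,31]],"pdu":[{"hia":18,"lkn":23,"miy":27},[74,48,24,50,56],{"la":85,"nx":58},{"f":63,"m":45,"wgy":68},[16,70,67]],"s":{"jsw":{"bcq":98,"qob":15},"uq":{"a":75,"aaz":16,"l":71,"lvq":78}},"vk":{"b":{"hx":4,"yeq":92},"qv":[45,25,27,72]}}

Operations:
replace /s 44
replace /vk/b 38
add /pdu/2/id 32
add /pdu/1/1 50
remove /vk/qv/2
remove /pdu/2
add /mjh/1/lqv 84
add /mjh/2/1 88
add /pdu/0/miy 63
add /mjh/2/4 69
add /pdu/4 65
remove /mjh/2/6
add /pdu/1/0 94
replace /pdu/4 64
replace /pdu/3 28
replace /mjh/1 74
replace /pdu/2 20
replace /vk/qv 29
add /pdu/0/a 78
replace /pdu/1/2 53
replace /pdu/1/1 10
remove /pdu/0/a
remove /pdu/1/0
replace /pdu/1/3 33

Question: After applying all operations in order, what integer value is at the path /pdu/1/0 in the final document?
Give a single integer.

After op 1 (replace /s 44): {"mjh":[[39,4,1,72],{"hna":42,"i":5},[67,40,65,97,31]],"pdu":[{"hia":18,"lkn":23,"miy":27},[74,48,24,50,56],{"la":85,"nx":58},{"f":63,"m":45,"wgy":68},[16,70,67]],"s":44,"vk":{"b":{"hx":4,"yeq":92},"qv":[45,25,27,72]}}
After op 2 (replace /vk/b 38): {"mjh":[[39,4,1,72],{"hna":42,"i":5},[67,40,65,97,31]],"pdu":[{"hia":18,"lkn":23,"miy":27},[74,48,24,50,56],{"la":85,"nx":58},{"f":63,"m":45,"wgy":68},[16,70,67]],"s":44,"vk":{"b":38,"qv":[45,25,27,72]}}
After op 3 (add /pdu/2/id 32): {"mjh":[[39,4,1,72],{"hna":42,"i":5},[67,40,65,97,31]],"pdu":[{"hia":18,"lkn":23,"miy":27},[74,48,24,50,56],{"id":32,"la":85,"nx":58},{"f":63,"m":45,"wgy":68},[16,70,67]],"s":44,"vk":{"b":38,"qv":[45,25,27,72]}}
After op 4 (add /pdu/1/1 50): {"mjh":[[39,4,1,72],{"hna":42,"i":5},[67,40,65,97,31]],"pdu":[{"hia":18,"lkn":23,"miy":27},[74,50,48,24,50,56],{"id":32,"la":85,"nx":58},{"f":63,"m":45,"wgy":68},[16,70,67]],"s":44,"vk":{"b":38,"qv":[45,25,27,72]}}
After op 5 (remove /vk/qv/2): {"mjh":[[39,4,1,72],{"hna":42,"i":5},[67,40,65,97,31]],"pdu":[{"hia":18,"lkn":23,"miy":27},[74,50,48,24,50,56],{"id":32,"la":85,"nx":58},{"f":63,"m":45,"wgy":68},[16,70,67]],"s":44,"vk":{"b":38,"qv":[45,25,72]}}
After op 6 (remove /pdu/2): {"mjh":[[39,4,1,72],{"hna":42,"i":5},[67,40,65,97,31]],"pdu":[{"hia":18,"lkn":23,"miy":27},[74,50,48,24,50,56],{"f":63,"m":45,"wgy":68},[16,70,67]],"s":44,"vk":{"b":38,"qv":[45,25,72]}}
After op 7 (add /mjh/1/lqv 84): {"mjh":[[39,4,1,72],{"hna":42,"i":5,"lqv":84},[67,40,65,97,31]],"pdu":[{"hia":18,"lkn":23,"miy":27},[74,50,48,24,50,56],{"f":63,"m":45,"wgy":68},[16,70,67]],"s":44,"vk":{"b":38,"qv":[45,25,72]}}
After op 8 (add /mjh/2/1 88): {"mjh":[[39,4,1,72],{"hna":42,"i":5,"lqv":84},[67,88,40,65,97,31]],"pdu":[{"hia":18,"lkn":23,"miy":27},[74,50,48,24,50,56],{"f":63,"m":45,"wgy":68},[16,70,67]],"s":44,"vk":{"b":38,"qv":[45,25,72]}}
After op 9 (add /pdu/0/miy 63): {"mjh":[[39,4,1,72],{"hna":42,"i":5,"lqv":84},[67,88,40,65,97,31]],"pdu":[{"hia":18,"lkn":23,"miy":63},[74,50,48,24,50,56],{"f":63,"m":45,"wgy":68},[16,70,67]],"s":44,"vk":{"b":38,"qv":[45,25,72]}}
After op 10 (add /mjh/2/4 69): {"mjh":[[39,4,1,72],{"hna":42,"i":5,"lqv":84},[67,88,40,65,69,97,31]],"pdu":[{"hia":18,"lkn":23,"miy":63},[74,50,48,24,50,56],{"f":63,"m":45,"wgy":68},[16,70,67]],"s":44,"vk":{"b":38,"qv":[45,25,72]}}
After op 11 (add /pdu/4 65): {"mjh":[[39,4,1,72],{"hna":42,"i":5,"lqv":84},[67,88,40,65,69,97,31]],"pdu":[{"hia":18,"lkn":23,"miy":63},[74,50,48,24,50,56],{"f":63,"m":45,"wgy":68},[16,70,67],65],"s":44,"vk":{"b":38,"qv":[45,25,72]}}
After op 12 (remove /mjh/2/6): {"mjh":[[39,4,1,72],{"hna":42,"i":5,"lqv":84},[67,88,40,65,69,97]],"pdu":[{"hia":18,"lkn":23,"miy":63},[74,50,48,24,50,56],{"f":63,"m":45,"wgy":68},[16,70,67],65],"s":44,"vk":{"b":38,"qv":[45,25,72]}}
After op 13 (add /pdu/1/0 94): {"mjh":[[39,4,1,72],{"hna":42,"i":5,"lqv":84},[67,88,40,65,69,97]],"pdu":[{"hia":18,"lkn":23,"miy":63},[94,74,50,48,24,50,56],{"f":63,"m":45,"wgy":68},[16,70,67],65],"s":44,"vk":{"b":38,"qv":[45,25,72]}}
After op 14 (replace /pdu/4 64): {"mjh":[[39,4,1,72],{"hna":42,"i":5,"lqv":84},[67,88,40,65,69,97]],"pdu":[{"hia":18,"lkn":23,"miy":63},[94,74,50,48,24,50,56],{"f":63,"m":45,"wgy":68},[16,70,67],64],"s":44,"vk":{"b":38,"qv":[45,25,72]}}
After op 15 (replace /pdu/3 28): {"mjh":[[39,4,1,72],{"hna":42,"i":5,"lqv":84},[67,88,40,65,69,97]],"pdu":[{"hia":18,"lkn":23,"miy":63},[94,74,50,48,24,50,56],{"f":63,"m":45,"wgy":68},28,64],"s":44,"vk":{"b":38,"qv":[45,25,72]}}
After op 16 (replace /mjh/1 74): {"mjh":[[39,4,1,72],74,[67,88,40,65,69,97]],"pdu":[{"hia":18,"lkn":23,"miy":63},[94,74,50,48,24,50,56],{"f":63,"m":45,"wgy":68},28,64],"s":44,"vk":{"b":38,"qv":[45,25,72]}}
After op 17 (replace /pdu/2 20): {"mjh":[[39,4,1,72],74,[67,88,40,65,69,97]],"pdu":[{"hia":18,"lkn":23,"miy":63},[94,74,50,48,24,50,56],20,28,64],"s":44,"vk":{"b":38,"qv":[45,25,72]}}
After op 18 (replace /vk/qv 29): {"mjh":[[39,4,1,72],74,[67,88,40,65,69,97]],"pdu":[{"hia":18,"lkn":23,"miy":63},[94,74,50,48,24,50,56],20,28,64],"s":44,"vk":{"b":38,"qv":29}}
After op 19 (add /pdu/0/a 78): {"mjh":[[39,4,1,72],74,[67,88,40,65,69,97]],"pdu":[{"a":78,"hia":18,"lkn":23,"miy":63},[94,74,50,48,24,50,56],20,28,64],"s":44,"vk":{"b":38,"qv":29}}
After op 20 (replace /pdu/1/2 53): {"mjh":[[39,4,1,72],74,[67,88,40,65,69,97]],"pdu":[{"a":78,"hia":18,"lkn":23,"miy":63},[94,74,53,48,24,50,56],20,28,64],"s":44,"vk":{"b":38,"qv":29}}
After op 21 (replace /pdu/1/1 10): {"mjh":[[39,4,1,72],74,[67,88,40,65,69,97]],"pdu":[{"a":78,"hia":18,"lkn":23,"miy":63},[94,10,53,48,24,50,56],20,28,64],"s":44,"vk":{"b":38,"qv":29}}
After op 22 (remove /pdu/0/a): {"mjh":[[39,4,1,72],74,[67,88,40,65,69,97]],"pdu":[{"hia":18,"lkn":23,"miy":63},[94,10,53,48,24,50,56],20,28,64],"s":44,"vk":{"b":38,"qv":29}}
After op 23 (remove /pdu/1/0): {"mjh":[[39,4,1,72],74,[67,88,40,65,69,97]],"pdu":[{"hia":18,"lkn":23,"miy":63},[10,53,48,24,50,56],20,28,64],"s":44,"vk":{"b":38,"qv":29}}
After op 24 (replace /pdu/1/3 33): {"mjh":[[39,4,1,72],74,[67,88,40,65,69,97]],"pdu":[{"hia":18,"lkn":23,"miy":63},[10,53,48,33,50,56],20,28,64],"s":44,"vk":{"b":38,"qv":29}}
Value at /pdu/1/0: 10

Answer: 10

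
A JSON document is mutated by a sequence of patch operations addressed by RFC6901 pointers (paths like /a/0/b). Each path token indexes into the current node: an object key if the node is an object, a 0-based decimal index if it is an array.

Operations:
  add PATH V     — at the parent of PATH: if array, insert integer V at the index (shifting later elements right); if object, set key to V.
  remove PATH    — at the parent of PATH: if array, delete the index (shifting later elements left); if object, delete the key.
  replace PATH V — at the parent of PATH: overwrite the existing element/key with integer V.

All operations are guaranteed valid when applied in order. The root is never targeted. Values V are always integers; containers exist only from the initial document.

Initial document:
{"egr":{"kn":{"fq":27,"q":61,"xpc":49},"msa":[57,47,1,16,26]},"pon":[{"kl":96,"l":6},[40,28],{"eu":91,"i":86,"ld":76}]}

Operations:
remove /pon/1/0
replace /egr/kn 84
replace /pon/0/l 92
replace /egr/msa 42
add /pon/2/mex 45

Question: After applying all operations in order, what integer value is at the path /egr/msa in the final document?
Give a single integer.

After op 1 (remove /pon/1/0): {"egr":{"kn":{"fq":27,"q":61,"xpc":49},"msa":[57,47,1,16,26]},"pon":[{"kl":96,"l":6},[28],{"eu":91,"i":86,"ld":76}]}
After op 2 (replace /egr/kn 84): {"egr":{"kn":84,"msa":[57,47,1,16,26]},"pon":[{"kl":96,"l":6},[28],{"eu":91,"i":86,"ld":76}]}
After op 3 (replace /pon/0/l 92): {"egr":{"kn":84,"msa":[57,47,1,16,26]},"pon":[{"kl":96,"l":92},[28],{"eu":91,"i":86,"ld":76}]}
After op 4 (replace /egr/msa 42): {"egr":{"kn":84,"msa":42},"pon":[{"kl":96,"l":92},[28],{"eu":91,"i":86,"ld":76}]}
After op 5 (add /pon/2/mex 45): {"egr":{"kn":84,"msa":42},"pon":[{"kl":96,"l":92},[28],{"eu":91,"i":86,"ld":76,"mex":45}]}
Value at /egr/msa: 42

Answer: 42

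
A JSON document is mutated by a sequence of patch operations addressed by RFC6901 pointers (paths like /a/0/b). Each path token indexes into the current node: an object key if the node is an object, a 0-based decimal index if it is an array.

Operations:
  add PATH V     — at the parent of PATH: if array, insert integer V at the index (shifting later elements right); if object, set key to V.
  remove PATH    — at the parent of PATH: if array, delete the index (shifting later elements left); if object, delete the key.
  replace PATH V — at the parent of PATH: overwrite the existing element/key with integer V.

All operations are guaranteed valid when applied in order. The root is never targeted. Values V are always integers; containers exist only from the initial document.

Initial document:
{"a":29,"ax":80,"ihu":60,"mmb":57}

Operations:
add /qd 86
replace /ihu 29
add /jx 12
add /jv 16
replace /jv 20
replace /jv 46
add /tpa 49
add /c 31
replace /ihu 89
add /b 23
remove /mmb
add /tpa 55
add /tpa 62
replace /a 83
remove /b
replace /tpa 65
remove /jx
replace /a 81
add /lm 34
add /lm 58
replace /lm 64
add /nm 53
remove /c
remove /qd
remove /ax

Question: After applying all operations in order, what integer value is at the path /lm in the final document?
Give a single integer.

After op 1 (add /qd 86): {"a":29,"ax":80,"ihu":60,"mmb":57,"qd":86}
After op 2 (replace /ihu 29): {"a":29,"ax":80,"ihu":29,"mmb":57,"qd":86}
After op 3 (add /jx 12): {"a":29,"ax":80,"ihu":29,"jx":12,"mmb":57,"qd":86}
After op 4 (add /jv 16): {"a":29,"ax":80,"ihu":29,"jv":16,"jx":12,"mmb":57,"qd":86}
After op 5 (replace /jv 20): {"a":29,"ax":80,"ihu":29,"jv":20,"jx":12,"mmb":57,"qd":86}
After op 6 (replace /jv 46): {"a":29,"ax":80,"ihu":29,"jv":46,"jx":12,"mmb":57,"qd":86}
After op 7 (add /tpa 49): {"a":29,"ax":80,"ihu":29,"jv":46,"jx":12,"mmb":57,"qd":86,"tpa":49}
After op 8 (add /c 31): {"a":29,"ax":80,"c":31,"ihu":29,"jv":46,"jx":12,"mmb":57,"qd":86,"tpa":49}
After op 9 (replace /ihu 89): {"a":29,"ax":80,"c":31,"ihu":89,"jv":46,"jx":12,"mmb":57,"qd":86,"tpa":49}
After op 10 (add /b 23): {"a":29,"ax":80,"b":23,"c":31,"ihu":89,"jv":46,"jx":12,"mmb":57,"qd":86,"tpa":49}
After op 11 (remove /mmb): {"a":29,"ax":80,"b":23,"c":31,"ihu":89,"jv":46,"jx":12,"qd":86,"tpa":49}
After op 12 (add /tpa 55): {"a":29,"ax":80,"b":23,"c":31,"ihu":89,"jv":46,"jx":12,"qd":86,"tpa":55}
After op 13 (add /tpa 62): {"a":29,"ax":80,"b":23,"c":31,"ihu":89,"jv":46,"jx":12,"qd":86,"tpa":62}
After op 14 (replace /a 83): {"a":83,"ax":80,"b":23,"c":31,"ihu":89,"jv":46,"jx":12,"qd":86,"tpa":62}
After op 15 (remove /b): {"a":83,"ax":80,"c":31,"ihu":89,"jv":46,"jx":12,"qd":86,"tpa":62}
After op 16 (replace /tpa 65): {"a":83,"ax":80,"c":31,"ihu":89,"jv":46,"jx":12,"qd":86,"tpa":65}
After op 17 (remove /jx): {"a":83,"ax":80,"c":31,"ihu":89,"jv":46,"qd":86,"tpa":65}
After op 18 (replace /a 81): {"a":81,"ax":80,"c":31,"ihu":89,"jv":46,"qd":86,"tpa":65}
After op 19 (add /lm 34): {"a":81,"ax":80,"c":31,"ihu":89,"jv":46,"lm":34,"qd":86,"tpa":65}
After op 20 (add /lm 58): {"a":81,"ax":80,"c":31,"ihu":89,"jv":46,"lm":58,"qd":86,"tpa":65}
After op 21 (replace /lm 64): {"a":81,"ax":80,"c":31,"ihu":89,"jv":46,"lm":64,"qd":86,"tpa":65}
After op 22 (add /nm 53): {"a":81,"ax":80,"c":31,"ihu":89,"jv":46,"lm":64,"nm":53,"qd":86,"tpa":65}
After op 23 (remove /c): {"a":81,"ax":80,"ihu":89,"jv":46,"lm":64,"nm":53,"qd":86,"tpa":65}
After op 24 (remove /qd): {"a":81,"ax":80,"ihu":89,"jv":46,"lm":64,"nm":53,"tpa":65}
After op 25 (remove /ax): {"a":81,"ihu":89,"jv":46,"lm":64,"nm":53,"tpa":65}
Value at /lm: 64

Answer: 64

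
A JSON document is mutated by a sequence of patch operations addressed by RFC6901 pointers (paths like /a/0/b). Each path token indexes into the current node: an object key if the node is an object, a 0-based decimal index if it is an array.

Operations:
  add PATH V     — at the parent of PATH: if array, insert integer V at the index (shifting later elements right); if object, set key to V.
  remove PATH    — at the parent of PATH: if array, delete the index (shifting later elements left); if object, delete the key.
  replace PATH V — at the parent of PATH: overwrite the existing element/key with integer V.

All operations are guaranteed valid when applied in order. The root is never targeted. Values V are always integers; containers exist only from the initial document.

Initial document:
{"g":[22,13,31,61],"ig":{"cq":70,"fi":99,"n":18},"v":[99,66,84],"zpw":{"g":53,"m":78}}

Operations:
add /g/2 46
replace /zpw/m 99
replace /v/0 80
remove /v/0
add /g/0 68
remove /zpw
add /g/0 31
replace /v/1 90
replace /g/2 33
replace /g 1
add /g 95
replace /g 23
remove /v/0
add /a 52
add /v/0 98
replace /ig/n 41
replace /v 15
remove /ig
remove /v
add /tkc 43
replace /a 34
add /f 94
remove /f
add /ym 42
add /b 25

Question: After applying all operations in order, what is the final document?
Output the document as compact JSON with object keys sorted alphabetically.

Answer: {"a":34,"b":25,"g":23,"tkc":43,"ym":42}

Derivation:
After op 1 (add /g/2 46): {"g":[22,13,46,31,61],"ig":{"cq":70,"fi":99,"n":18},"v":[99,66,84],"zpw":{"g":53,"m":78}}
After op 2 (replace /zpw/m 99): {"g":[22,13,46,31,61],"ig":{"cq":70,"fi":99,"n":18},"v":[99,66,84],"zpw":{"g":53,"m":99}}
After op 3 (replace /v/0 80): {"g":[22,13,46,31,61],"ig":{"cq":70,"fi":99,"n":18},"v":[80,66,84],"zpw":{"g":53,"m":99}}
After op 4 (remove /v/0): {"g":[22,13,46,31,61],"ig":{"cq":70,"fi":99,"n":18},"v":[66,84],"zpw":{"g":53,"m":99}}
After op 5 (add /g/0 68): {"g":[68,22,13,46,31,61],"ig":{"cq":70,"fi":99,"n":18},"v":[66,84],"zpw":{"g":53,"m":99}}
After op 6 (remove /zpw): {"g":[68,22,13,46,31,61],"ig":{"cq":70,"fi":99,"n":18},"v":[66,84]}
After op 7 (add /g/0 31): {"g":[31,68,22,13,46,31,61],"ig":{"cq":70,"fi":99,"n":18},"v":[66,84]}
After op 8 (replace /v/1 90): {"g":[31,68,22,13,46,31,61],"ig":{"cq":70,"fi":99,"n":18},"v":[66,90]}
After op 9 (replace /g/2 33): {"g":[31,68,33,13,46,31,61],"ig":{"cq":70,"fi":99,"n":18},"v":[66,90]}
After op 10 (replace /g 1): {"g":1,"ig":{"cq":70,"fi":99,"n":18},"v":[66,90]}
After op 11 (add /g 95): {"g":95,"ig":{"cq":70,"fi":99,"n":18},"v":[66,90]}
After op 12 (replace /g 23): {"g":23,"ig":{"cq":70,"fi":99,"n":18},"v":[66,90]}
After op 13 (remove /v/0): {"g":23,"ig":{"cq":70,"fi":99,"n":18},"v":[90]}
After op 14 (add /a 52): {"a":52,"g":23,"ig":{"cq":70,"fi":99,"n":18},"v":[90]}
After op 15 (add /v/0 98): {"a":52,"g":23,"ig":{"cq":70,"fi":99,"n":18},"v":[98,90]}
After op 16 (replace /ig/n 41): {"a":52,"g":23,"ig":{"cq":70,"fi":99,"n":41},"v":[98,90]}
After op 17 (replace /v 15): {"a":52,"g":23,"ig":{"cq":70,"fi":99,"n":41},"v":15}
After op 18 (remove /ig): {"a":52,"g":23,"v":15}
After op 19 (remove /v): {"a":52,"g":23}
After op 20 (add /tkc 43): {"a":52,"g":23,"tkc":43}
After op 21 (replace /a 34): {"a":34,"g":23,"tkc":43}
After op 22 (add /f 94): {"a":34,"f":94,"g":23,"tkc":43}
After op 23 (remove /f): {"a":34,"g":23,"tkc":43}
After op 24 (add /ym 42): {"a":34,"g":23,"tkc":43,"ym":42}
After op 25 (add /b 25): {"a":34,"b":25,"g":23,"tkc":43,"ym":42}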